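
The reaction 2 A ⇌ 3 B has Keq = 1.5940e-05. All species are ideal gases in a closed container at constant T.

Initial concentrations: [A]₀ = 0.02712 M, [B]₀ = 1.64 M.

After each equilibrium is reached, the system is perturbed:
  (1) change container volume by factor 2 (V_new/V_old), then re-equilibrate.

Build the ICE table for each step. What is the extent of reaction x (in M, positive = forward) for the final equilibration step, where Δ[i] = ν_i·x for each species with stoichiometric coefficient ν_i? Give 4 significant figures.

Q₀ = 5997 vs Keq = 1.5940e-05 ⇒ Q>K, reverse
Step 1:
                  A         B
  Initial   0.02712      1.64
  Change      1.075    -1.613
  Equil       1.103   0.02686
  solve Keq expr → x = -0.5377; check Q = 1.5940e-05
Then change container volume by factor 2 (V_new/V_old).
Step 2:
                  A         B
  Initial    0.5513   0.01343
  Change  -0.002296  0.003444
  Equil       0.549   0.01687
  solve Keq expr → x = 0.001148; check Q = 1.5940e-05

x = 0.001148 M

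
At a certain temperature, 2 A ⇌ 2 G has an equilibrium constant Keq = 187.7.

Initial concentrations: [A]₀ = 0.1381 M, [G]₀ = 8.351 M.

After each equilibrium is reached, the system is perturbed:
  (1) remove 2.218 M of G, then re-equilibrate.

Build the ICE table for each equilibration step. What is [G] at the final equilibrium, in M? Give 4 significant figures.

Q₀ = 3657 vs Keq = 187.7 ⇒ Q>K, reverse
Step 1:
                   A          G
  Initial     0.1381      8.351
  Change      0.4394    -0.4394
  Equil       0.5775      7.912
  solve Keq expr → x = -0.2197; check Q = 187.7
Then remove 2.218 M of G.
Step 2:
                   A          G
  Initial     0.5775      5.694
  Change     -0.1509     0.1509
  Equil       0.4266      5.845
  solve Keq expr → x = 0.07544; check Q = 187.7

[G]_eq = 5.845 M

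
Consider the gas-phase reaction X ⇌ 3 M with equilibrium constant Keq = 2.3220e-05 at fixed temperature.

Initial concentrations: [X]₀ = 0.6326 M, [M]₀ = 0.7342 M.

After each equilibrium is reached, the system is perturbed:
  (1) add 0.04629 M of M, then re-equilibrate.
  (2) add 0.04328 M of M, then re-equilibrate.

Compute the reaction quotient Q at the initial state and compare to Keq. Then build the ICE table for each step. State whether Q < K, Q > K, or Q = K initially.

Q₀ = 0.6256 vs Keq = 2.3220e-05 ⇒ Q>K, reverse
Step 1:
                   X          M
  Initial     0.6326     0.7342
  Change      0.2357     -0.707
  Equil       0.8683    0.02722
  solve Keq expr → x = -0.2357; check Q = 2.3220e-05
Then add 0.04629 M of M.
Step 2:
                   X          M
  Initial     0.8683    0.07351
  Change     0.01538   -0.04613
  Equil       0.8836    0.02738
  solve Keq expr → x = -0.01538; check Q = 2.3220e-05
Then add 0.04328 M of M.
Step 3:
                   X          M
  Initial     0.8836    0.07066
  Change     0.01438   -0.04313
  Equil        0.898    0.02752
  solve Keq expr → x = -0.01438; check Q = 2.3220e-05

Q₀ = 0.6256; Q > K (proceeds reverse)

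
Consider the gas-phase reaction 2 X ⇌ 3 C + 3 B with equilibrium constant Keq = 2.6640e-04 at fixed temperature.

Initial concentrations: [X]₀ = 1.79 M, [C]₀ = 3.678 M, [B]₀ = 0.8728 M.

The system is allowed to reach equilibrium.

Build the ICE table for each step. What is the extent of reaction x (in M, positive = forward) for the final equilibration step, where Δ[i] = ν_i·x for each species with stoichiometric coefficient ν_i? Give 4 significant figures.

x = -0.2776 M

Q₀ = 10.32 vs Keq = 2.6640e-04 ⇒ Q>K, reverse
Step 1:
                   X          C          B
  Initial       1.79      3.678     0.8728
  Change      0.5553    -0.8329    -0.8329
  Equil        2.345      2.845    0.03992
  solve Keq expr → x = -0.2776; check Q = 2.6640e-04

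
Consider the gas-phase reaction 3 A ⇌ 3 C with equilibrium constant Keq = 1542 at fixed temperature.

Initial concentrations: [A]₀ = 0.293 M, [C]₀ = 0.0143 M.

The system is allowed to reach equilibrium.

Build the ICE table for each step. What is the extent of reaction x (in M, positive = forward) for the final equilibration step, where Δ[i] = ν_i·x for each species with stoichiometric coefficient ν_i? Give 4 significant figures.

x = 0.08951 M

Q₀ = 1.1625e-04 vs Keq = 1542 ⇒ Q<K, forward
Step 1:
                   A          C
  I            0.293     0.0143
  C          -0.2685     0.2685
  E          0.02448     0.2828
  solve Keq expr → x = 0.08951; check Q = 1542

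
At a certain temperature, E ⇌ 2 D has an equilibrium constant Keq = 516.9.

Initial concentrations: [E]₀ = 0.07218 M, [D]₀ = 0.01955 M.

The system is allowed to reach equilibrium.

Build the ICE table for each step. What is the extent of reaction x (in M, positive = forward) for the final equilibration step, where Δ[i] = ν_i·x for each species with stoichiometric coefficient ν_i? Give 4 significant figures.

x = 0.07213 M

Q₀ = 0.005295 vs Keq = 516.9 ⇒ Q<K, forward
Step 1:
                  E         D
  I         0.07218   0.01955
  C        -0.07213    0.1443
  E       5.1910e-05    0.1638
  solve Keq expr → x = 0.07213; check Q = 516.9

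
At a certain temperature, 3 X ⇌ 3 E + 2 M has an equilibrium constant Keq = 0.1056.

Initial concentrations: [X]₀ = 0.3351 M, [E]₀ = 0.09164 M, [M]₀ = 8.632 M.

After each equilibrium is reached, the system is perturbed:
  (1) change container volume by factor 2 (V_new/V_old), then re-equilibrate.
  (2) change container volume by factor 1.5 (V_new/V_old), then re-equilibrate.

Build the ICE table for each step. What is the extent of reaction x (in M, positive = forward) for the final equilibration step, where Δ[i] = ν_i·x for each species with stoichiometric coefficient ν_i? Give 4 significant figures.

x = 0.001801 M

Q₀ = 1.524 vs Keq = 0.1056 ⇒ Q>K, reverse
Step 1:
                   X          E          M
  I           0.3351    0.09164      8.632
  C          0.04845   -0.04845    -0.0323
  E           0.3835    0.04319        8.6
  solve Keq expr → x = -0.01615; check Q = 0.1056
Then change container volume by factor 2 (V_new/V_old).
Step 2:
                   X          E          M
  I           0.1918     0.0216        4.3
  C         -0.01073    0.01073   0.007154
  E            0.181    0.03233      4.307
  solve Keq expr → x = 0.003577; check Q = 0.1056
Then change container volume by factor 1.5 (V_new/V_old).
Step 3:
                   X          E          M
  I           0.1207    0.02155      2.871
  C        -0.005402   0.005402   0.003601
  E           0.1153    0.02695      2.875
  solve Keq expr → x = 0.001801; check Q = 0.1056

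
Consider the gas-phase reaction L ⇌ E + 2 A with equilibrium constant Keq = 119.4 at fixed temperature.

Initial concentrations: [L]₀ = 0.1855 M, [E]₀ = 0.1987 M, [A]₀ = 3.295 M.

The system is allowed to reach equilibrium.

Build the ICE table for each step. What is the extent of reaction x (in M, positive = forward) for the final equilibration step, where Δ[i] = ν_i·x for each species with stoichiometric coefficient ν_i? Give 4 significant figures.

Q₀ = 11.63 vs Keq = 119.4 ⇒ Q<K, forward
Step 1:
                    L           E           A
  I            0.1855      0.1987       3.295
  C            -0.148       0.148      0.2961
  E           0.03745      0.3467       3.591
  solve Keq expr → x = 0.148; check Q = 119.4

x = 0.148 M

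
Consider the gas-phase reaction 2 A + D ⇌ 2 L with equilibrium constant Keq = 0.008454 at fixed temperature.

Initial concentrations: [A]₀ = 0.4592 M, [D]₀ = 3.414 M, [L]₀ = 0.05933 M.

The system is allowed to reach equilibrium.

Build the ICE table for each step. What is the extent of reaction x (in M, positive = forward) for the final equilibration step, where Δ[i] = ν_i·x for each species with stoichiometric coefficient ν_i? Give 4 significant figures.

x = 0.007947 M

Q₀ = 0.00489 vs Keq = 0.008454 ⇒ Q<K, forward
Step 1:
                  A         D         L
  init       0.4592     3.414   0.05933
  Δ        -0.01589 -0.007947   0.01589
  eq         0.4433     3.406   0.07522
  solve Keq expr → x = 0.007947; check Q = 0.008454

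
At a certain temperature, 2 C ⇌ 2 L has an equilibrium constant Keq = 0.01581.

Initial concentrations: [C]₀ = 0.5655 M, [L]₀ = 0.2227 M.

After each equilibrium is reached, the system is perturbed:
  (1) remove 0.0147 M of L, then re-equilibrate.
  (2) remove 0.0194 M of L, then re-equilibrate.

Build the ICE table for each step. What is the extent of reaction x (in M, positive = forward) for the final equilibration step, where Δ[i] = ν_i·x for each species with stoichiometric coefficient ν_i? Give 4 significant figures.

Q₀ = 0.1551 vs Keq = 0.01581 ⇒ Q>K, reverse
Step 1:
                    C           L
  Initial      0.5655      0.2227
  Change       0.1347     -0.1347
  Equil        0.7002     0.08804
  solve Keq expr → x = -0.06733; check Q = 0.01581
Then remove 0.0147 M of L.
Step 2:
                    C           L
  Initial      0.7002     0.07334
  Change     -0.01306     0.01306
  Equil        0.6871      0.0864
  solve Keq expr → x = 0.006529; check Q = 0.01581
Then remove 0.0194 M of L.
Step 3:
                    C           L
  Initial      0.6871       0.067
  Change     -0.01723     0.01723
  Equil        0.6699     0.08423
  solve Keq expr → x = 0.008617; check Q = 0.01581

x = 0.008617 M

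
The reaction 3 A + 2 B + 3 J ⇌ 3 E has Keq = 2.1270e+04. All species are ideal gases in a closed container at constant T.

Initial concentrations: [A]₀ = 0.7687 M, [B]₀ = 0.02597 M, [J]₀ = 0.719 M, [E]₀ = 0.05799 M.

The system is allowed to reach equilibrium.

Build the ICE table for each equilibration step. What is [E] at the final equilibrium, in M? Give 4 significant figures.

[E]_eq = 0.09607 M

Q₀ = 1.713 vs Keq = 2.1270e+04 ⇒ Q<K, forward
Step 1:
                  A         B         J         E
  I          0.7687   0.02597     0.719   0.05799
  C        -0.03808  -0.02539  -0.03808   0.03808
  E          0.7306 5.8188e-04    0.6809   0.09607
  solve Keq expr → x = 0.01269; check Q = 2.1270e+04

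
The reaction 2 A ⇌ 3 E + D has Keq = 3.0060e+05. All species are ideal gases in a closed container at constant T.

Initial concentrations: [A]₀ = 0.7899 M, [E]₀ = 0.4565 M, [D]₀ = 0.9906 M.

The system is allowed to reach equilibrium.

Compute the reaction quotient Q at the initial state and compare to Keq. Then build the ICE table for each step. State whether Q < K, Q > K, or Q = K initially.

Q₀ = 0.151; Q < K (proceeds forward)

Q₀ = 0.151 vs Keq = 3.0060e+05 ⇒ Q<K, forward
Step 1:
                    A           E           D
  I            0.7899      0.4565      0.9906
  C           -0.7854       1.178      0.3927
  E          0.004483       1.635       1.383
  solve Keq expr → x = 0.3927; check Q = 3.0060e+05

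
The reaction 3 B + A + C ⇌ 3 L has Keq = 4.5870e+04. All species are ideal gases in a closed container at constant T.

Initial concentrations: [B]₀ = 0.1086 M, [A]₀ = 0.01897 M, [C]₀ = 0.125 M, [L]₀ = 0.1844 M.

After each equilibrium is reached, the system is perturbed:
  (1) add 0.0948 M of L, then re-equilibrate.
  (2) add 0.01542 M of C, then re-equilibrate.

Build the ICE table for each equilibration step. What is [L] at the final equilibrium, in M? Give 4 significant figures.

Q₀ = 2065 vs Keq = 4.5870e+04 ⇒ Q<K, forward
Step 1:
                   B          A          C          L
  I           0.1086    0.01897      0.125     0.1844
  C         -0.03834   -0.01278   -0.01278    0.03834
  E          0.07026    0.00619     0.1122     0.2227
  solve Keq expr → x = 0.01278; check Q = 4.5870e+04
Then add 0.0948 M of L.
Step 2:
                   B          A          C          L
  I          0.07026    0.00619     0.1122     0.3175
  C          0.01129   0.003764   0.003764   -0.01129
  E          0.08155   0.009954      0.116     0.3062
  solve Keq expr → x = -0.003764; check Q = 4.5870e+04
Then add 0.01542 M of C.
Step 3:
                   B          A          C          L
  I          0.08155   0.009954     0.1314     0.3062
  C         -0.00149 -4.9656e-04 -4.9656e-04    0.00149
  E          0.08006   0.009457     0.1309     0.3077
  solve Keq expr → x = 4.9656e-04; check Q = 4.5870e+04

[L]_eq = 0.3077 M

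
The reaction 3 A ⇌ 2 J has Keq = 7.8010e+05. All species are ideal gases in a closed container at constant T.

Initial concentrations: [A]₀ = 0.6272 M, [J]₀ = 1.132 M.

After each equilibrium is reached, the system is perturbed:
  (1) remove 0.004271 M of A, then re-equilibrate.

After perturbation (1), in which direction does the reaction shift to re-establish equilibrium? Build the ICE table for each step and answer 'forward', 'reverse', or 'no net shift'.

Direction: reverse

Q₀ = 5.194 vs Keq = 7.8010e+05 ⇒ Q<K, forward
Step 1:
                   A          J
  init        0.6272      1.132
  Δ          -0.6127     0.4085
  eq         0.01449       1.54
  solve Keq expr → x = 0.2042; check Q = 7.8010e+05
Then remove 0.004271 M of A.
Step 2:
                   A          J
  init       0.01022       1.54
  Δ         0.004253  -0.002835
  eq         0.01447      1.538
  solve Keq expr → x = -0.001418; check Q = 7.8010e+05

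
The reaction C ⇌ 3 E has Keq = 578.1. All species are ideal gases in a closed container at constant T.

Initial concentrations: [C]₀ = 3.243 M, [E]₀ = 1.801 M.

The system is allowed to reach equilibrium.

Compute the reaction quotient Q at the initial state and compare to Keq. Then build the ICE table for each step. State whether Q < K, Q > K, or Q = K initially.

Q₀ = 1.801; Q < K (proceeds forward)

Q₀ = 1.801 vs Keq = 578.1 ⇒ Q<K, forward
Step 1:
                  C         E
  init        3.243     1.801
  Δ          -2.208     6.625
  eq          1.035     8.426
  solve Keq expr → x = 2.208; check Q = 578.1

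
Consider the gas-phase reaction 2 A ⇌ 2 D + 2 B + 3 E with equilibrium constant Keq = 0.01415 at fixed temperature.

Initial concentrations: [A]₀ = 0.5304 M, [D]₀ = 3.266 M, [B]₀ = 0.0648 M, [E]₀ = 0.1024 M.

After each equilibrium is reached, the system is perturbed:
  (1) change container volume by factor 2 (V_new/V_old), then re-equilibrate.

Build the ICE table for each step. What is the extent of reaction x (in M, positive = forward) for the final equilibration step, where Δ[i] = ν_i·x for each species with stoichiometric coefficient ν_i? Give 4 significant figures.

x = 0.02829 M

Q₀ = 1.7095e-04 vs Keq = 0.01415 ⇒ Q<K, forward
Step 1:
                  A         D         B         E
  Initial    0.5304     3.266    0.0648    0.1024
  Change   -0.08273   0.08273   0.08273    0.1241
  Equil      0.4477     3.349    0.1475    0.2265
  solve Keq expr → x = 0.04136; check Q = 0.01415
Then change container volume by factor 2 (V_new/V_old).
Step 2:
                  A         D         B         E
  Initial    0.2238     1.674   0.07376    0.1132
  Change   -0.05658   0.05658   0.05658   0.08487
  Equil      0.1673     1.731    0.1303    0.1981
  solve Keq expr → x = 0.02829; check Q = 0.01415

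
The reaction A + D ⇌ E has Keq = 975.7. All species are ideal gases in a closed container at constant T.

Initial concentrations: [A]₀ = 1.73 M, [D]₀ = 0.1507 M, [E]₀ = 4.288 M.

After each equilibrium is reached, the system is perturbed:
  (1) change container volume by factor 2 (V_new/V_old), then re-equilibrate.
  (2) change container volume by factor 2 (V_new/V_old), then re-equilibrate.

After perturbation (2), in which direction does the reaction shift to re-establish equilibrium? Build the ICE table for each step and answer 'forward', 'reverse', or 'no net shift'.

Q₀ = 16.45 vs Keq = 975.7 ⇒ Q<K, forward
Step 1:
                  A         D         E
  I            1.73    0.1507     4.288
  C         -0.1478   -0.1478    0.1478
  E           1.582  0.002873     4.436
  solve Keq expr → x = 0.1478; check Q = 975.7
Then change container volume by factor 2 (V_new/V_old).
Step 2:
                  A         D         E
  I          0.7911  0.001437     2.218
  C         0.00143   0.00143  -0.00143
  E          0.7925  0.002866     2.216
  solve Keq expr → x = -0.00143; check Q = 975.7
Then change container volume by factor 2 (V_new/V_old).
Step 3:
                  A         D         E
  I          0.3963  0.001433     1.108
  C        0.001419  0.001419 -0.001419
  E          0.3977  0.002853     1.107
  solve Keq expr → x = -0.001419; check Q = 975.7

Direction: reverse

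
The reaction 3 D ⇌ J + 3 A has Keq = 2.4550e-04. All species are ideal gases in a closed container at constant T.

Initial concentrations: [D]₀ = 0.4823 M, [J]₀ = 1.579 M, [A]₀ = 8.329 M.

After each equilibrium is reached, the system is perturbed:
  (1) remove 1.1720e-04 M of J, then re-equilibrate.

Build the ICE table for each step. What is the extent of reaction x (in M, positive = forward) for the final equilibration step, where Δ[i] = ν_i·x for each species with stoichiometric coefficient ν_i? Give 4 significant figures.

Q₀ = 8132 vs Keq = 2.4550e-04 ⇒ Q>K, reverse
Step 1:
                   D          J          A
  init        0.4823      1.579      8.329
  Δ            4.735     -1.578     -4.735
  eq           5.217 7.5076e-04      3.594
  solve Keq expr → x = -1.578; check Q = 2.4550e-04
Then remove 1.1720e-04 M of J.
Step 2:
                   D          J          A
  init         5.217 6.3356e-04      3.594
  Δ       -3.5049e-04 1.1683e-04 3.5049e-04
  eq           5.217 7.5039e-04      3.595
  solve Keq expr → x = 1.1683e-04; check Q = 2.4550e-04

x = 1.1683e-04 M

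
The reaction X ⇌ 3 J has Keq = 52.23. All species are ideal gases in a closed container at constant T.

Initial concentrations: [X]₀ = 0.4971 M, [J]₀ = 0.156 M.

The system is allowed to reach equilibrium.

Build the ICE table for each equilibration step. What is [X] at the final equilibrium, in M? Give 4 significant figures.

Q₀ = 0.007637 vs Keq = 52.23 ⇒ Q<K, forward
Step 1:
                    X           J
  I            0.4971       0.156
  C           -0.4367        1.31
  E           0.06035       1.466
  solve Keq expr → x = 0.4367; check Q = 52.23

[X]_eq = 0.06035 M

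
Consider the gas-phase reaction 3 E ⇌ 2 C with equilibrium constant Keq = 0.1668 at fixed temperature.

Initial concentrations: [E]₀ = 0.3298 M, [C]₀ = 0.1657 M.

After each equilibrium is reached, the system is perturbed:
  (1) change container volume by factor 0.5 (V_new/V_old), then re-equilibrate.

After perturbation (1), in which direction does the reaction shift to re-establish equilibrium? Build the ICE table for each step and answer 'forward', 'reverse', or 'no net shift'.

Q₀ = 0.7654 vs Keq = 0.1668 ⇒ Q>K, reverse
Step 1:
                  E         C
  Initial    0.3298    0.1657
  Change    0.08493  -0.05662
  Equil      0.4147    0.1091
  solve Keq expr → x = -0.02831; check Q = 0.1668
Then change container volume by factor 0.5 (V_new/V_old).
Step 2:
                  E         C
  Initial    0.8295    0.2182
  Change   -0.07457   0.04971
  Equil      0.7549    0.2679
  solve Keq expr → x = 0.02486; check Q = 0.1668

Direction: forward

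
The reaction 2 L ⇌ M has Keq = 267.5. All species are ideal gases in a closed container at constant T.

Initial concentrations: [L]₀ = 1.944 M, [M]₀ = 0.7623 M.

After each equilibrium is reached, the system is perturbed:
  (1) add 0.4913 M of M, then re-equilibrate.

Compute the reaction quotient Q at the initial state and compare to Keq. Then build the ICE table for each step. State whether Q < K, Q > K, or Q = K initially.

Q₀ = 0.2017 vs Keq = 267.5 ⇒ Q<K, forward
Step 1:
                    L           M
  I             1.944      0.7623
  C            -1.864      0.9322
  E           0.07959       1.695
  solve Keq expr → x = 0.9322; check Q = 267.5
Then add 0.4913 M of M.
Step 2:
                    L           M
  I           0.07959       2.186
  C           0.01069   -0.005347
  E           0.09028        2.18
  solve Keq expr → x = -0.005347; check Q = 267.5

Q₀ = 0.2017; Q < K (proceeds forward)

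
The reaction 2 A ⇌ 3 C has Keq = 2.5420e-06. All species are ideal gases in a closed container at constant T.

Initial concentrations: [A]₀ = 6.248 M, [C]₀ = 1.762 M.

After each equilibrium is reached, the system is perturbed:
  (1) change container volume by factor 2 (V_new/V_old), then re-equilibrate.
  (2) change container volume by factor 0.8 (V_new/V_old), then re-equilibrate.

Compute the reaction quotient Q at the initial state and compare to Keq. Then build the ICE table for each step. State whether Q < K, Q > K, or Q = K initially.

Q₀ = 0.1401 vs Keq = 2.5420e-06 ⇒ Q>K, reverse
Step 1:
                   A          C
  I            6.248      1.762
  C             1.14      -1.71
  E            7.388    0.05177
  solve Keq expr → x = -0.5701; check Q = 2.5420e-06
Then change container volume by factor 2 (V_new/V_old).
Step 2:
                   A          C
  I            3.694    0.02589
  C        -0.004468   0.006702
  E             3.69    0.03259
  solve Keq expr → x = 0.002234; check Q = 2.5420e-06
Then change container volume by factor 0.8 (V_new/V_old).
Step 3:
                   A          C
  I            4.612    0.04073
  C          0.00194  -0.002909
  E            4.614    0.03782
  solve Keq expr → x = -9.6976e-04; check Q = 2.5420e-06

Q₀ = 0.1401; Q > K (proceeds reverse)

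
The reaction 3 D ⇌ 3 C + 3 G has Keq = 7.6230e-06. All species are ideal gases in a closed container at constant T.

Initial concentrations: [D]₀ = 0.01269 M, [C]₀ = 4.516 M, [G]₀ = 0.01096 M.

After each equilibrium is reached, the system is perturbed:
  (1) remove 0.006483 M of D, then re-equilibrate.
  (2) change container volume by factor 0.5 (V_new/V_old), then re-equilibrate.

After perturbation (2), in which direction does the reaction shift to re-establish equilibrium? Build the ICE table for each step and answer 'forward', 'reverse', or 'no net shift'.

Q₀ = 59.33 vs Keq = 7.6230e-06 ⇒ Q>K, reverse
Step 1:
                   D          C          G
  init       0.01269      4.516    0.01096
  Δ          0.01086   -0.01086   -0.01086
  eq         0.02355      4.505 1.0287e-04
  solve Keq expr → x = -0.003619; check Q = 7.6230e-06
Then remove 0.006483 M of D.
Step 2:
                   D          C          G
  init       0.01706      4.505 1.0287e-04
  Δ       2.8197e-05 -2.8197e-05 -2.8197e-05
  eq         0.01709      4.505 7.4669e-05
  solve Keq expr → x = -9.3991e-06; check Q = 7.6230e-06
Then change container volume by factor 0.5 (V_new/V_old).
Step 3:
                   D          C          G
  init       0.03418       9.01 1.4934e-04
  Δ       7.4505e-05 -7.4505e-05 -7.4505e-05
  eq         0.03426       9.01 7.4832e-05
  solve Keq expr → x = -2.4835e-05; check Q = 7.6230e-06

Direction: reverse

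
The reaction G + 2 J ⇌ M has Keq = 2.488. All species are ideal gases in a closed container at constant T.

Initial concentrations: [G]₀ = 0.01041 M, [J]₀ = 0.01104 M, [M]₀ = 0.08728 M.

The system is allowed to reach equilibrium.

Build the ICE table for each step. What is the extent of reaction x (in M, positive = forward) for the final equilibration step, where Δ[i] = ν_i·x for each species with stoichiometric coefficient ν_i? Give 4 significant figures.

Q₀ = 6.8790e+04 vs Keq = 2.488 ⇒ Q>K, reverse
Step 1:
                  G         J         M
  init      0.01041   0.01104   0.08728
  Δ         0.08057    0.1611  -0.08057
  eq        0.09098    0.1722   0.00671
  solve Keq expr → x = -0.08057; check Q = 2.488

x = -0.08057 M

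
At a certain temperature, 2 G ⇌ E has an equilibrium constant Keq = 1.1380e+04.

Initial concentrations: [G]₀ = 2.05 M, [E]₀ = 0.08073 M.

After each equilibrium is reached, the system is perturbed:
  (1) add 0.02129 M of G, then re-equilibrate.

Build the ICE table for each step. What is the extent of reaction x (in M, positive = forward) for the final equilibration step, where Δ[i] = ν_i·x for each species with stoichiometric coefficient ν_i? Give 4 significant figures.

x = 0.01062 M

Q₀ = 0.01921 vs Keq = 1.1380e+04 ⇒ Q<K, forward
Step 1:
                   G          E
  init          2.05    0.08073
  Δ            -2.04       1.02
  eq        0.009835      1.101
  solve Keq expr → x = 1.02; check Q = 1.1380e+04
Then add 0.02129 M of G.
Step 2:
                   G          E
  init       0.03113      1.101
  Δ         -0.02124    0.01062
  eq        0.009883      1.111
  solve Keq expr → x = 0.01062; check Q = 1.1380e+04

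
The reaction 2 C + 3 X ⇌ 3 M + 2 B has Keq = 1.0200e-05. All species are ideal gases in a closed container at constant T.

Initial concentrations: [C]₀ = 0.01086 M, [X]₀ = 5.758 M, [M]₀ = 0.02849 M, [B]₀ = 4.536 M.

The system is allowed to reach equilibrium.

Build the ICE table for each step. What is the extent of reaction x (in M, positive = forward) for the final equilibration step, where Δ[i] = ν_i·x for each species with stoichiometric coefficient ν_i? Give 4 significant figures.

x = -0.008117 M

Q₀ = 0.02113 vs Keq = 1.0200e-05 ⇒ Q>K, reverse
Step 1:
                  C         X         M         B
  I         0.01086     5.758   0.02849     4.536
  C         0.01623   0.02435  -0.02435  -0.01623
  E         0.02709     5.782  0.004138      4.52
  solve Keq expr → x = -0.008117; check Q = 1.0200e-05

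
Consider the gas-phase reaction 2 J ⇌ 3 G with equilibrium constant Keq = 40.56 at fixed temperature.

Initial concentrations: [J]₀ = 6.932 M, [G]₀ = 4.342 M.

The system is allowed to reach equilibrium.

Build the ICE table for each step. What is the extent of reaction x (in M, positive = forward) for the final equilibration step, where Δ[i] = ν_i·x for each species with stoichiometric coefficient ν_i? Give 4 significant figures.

Q₀ = 1.704 vs Keq = 40.56 ⇒ Q<K, forward
Step 1:
                  J         G
  init        6.932     4.342
  Δ          -2.904     4.356
  eq          4.028     8.698
  solve Keq expr → x = 1.452; check Q = 40.56

x = 1.452 M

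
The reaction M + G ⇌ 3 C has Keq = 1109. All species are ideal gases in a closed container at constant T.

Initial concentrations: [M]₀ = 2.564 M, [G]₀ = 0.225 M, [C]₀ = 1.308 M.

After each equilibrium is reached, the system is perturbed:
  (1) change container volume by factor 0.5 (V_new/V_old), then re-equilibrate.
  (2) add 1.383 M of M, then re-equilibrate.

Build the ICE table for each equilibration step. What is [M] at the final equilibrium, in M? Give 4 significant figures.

Q₀ = 3.879 vs Keq = 1109 ⇒ Q<K, forward
Step 1:
                   M          G          C
  I            2.564      0.225      1.308
  C           -0.222     -0.222     0.6661
  E            2.342   0.002962      1.974
  solve Keq expr → x = 0.222; check Q = 1109
Then change container volume by factor 0.5 (V_new/V_old).
Step 2:
                   M          G          C
  I            4.684   0.005924      3.948
  C         0.005755   0.005755   -0.01727
  E             4.69    0.01168      3.931
  solve Keq expr → x = -0.005755; check Q = 1109
Then add 1.383 M of M.
Step 3:
                   M          G          C
  I            6.073    0.01168      3.931
  C        -0.002602  -0.002602   0.007806
  E             6.07   0.009077      3.939
  solve Keq expr → x = 0.002602; check Q = 1109

[M]_eq = 6.07 M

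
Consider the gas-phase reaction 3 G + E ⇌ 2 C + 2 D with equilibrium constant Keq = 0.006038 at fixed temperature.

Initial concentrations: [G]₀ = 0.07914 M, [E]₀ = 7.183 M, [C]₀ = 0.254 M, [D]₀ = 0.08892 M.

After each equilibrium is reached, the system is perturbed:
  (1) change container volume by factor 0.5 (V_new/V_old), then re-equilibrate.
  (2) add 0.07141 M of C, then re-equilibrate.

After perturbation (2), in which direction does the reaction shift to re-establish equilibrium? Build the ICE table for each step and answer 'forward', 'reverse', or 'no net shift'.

Direction: reverse

Q₀ = 0.1433 vs Keq = 0.006038 ⇒ Q>K, reverse
Step 1:
                    G           E           C           D
  Initial     0.07914       7.183       0.254     0.08892
  Change      0.05879      0.0196    -0.03919    -0.03919
  Equil        0.1379       7.203      0.2148     0.04973
  solve Keq expr → x = -0.0196; check Q = 0.006038
Then change container volume by factor 0.5 (V_new/V_old).
Step 2:
                    G           E           C           D
  Initial      0.2759       14.41      0.4296     0.09946
  Change            0           0           0           0
  Equil        0.2759       14.41      0.4296     0.09946
  solve Keq expr → x = 0; check Q = 0.006038
Then add 0.07141 M of C.
Step 3:
                    G           E           C           D
  Initial      0.2759       14.41       0.501     0.09946
  Change      0.01126    0.003755   -0.007509   -0.007509
  Equil        0.2871       14.41      0.4935     0.09195
  solve Keq expr → x = -0.003755; check Q = 0.006038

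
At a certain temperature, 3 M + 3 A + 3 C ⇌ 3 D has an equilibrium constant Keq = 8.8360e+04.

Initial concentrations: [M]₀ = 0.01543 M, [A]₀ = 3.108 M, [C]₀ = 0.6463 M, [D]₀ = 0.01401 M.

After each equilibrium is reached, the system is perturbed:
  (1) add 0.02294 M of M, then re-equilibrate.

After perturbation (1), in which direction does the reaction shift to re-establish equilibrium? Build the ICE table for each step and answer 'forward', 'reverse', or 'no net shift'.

Direction: forward

Q₀ = 0.09236 vs Keq = 8.8360e+04 ⇒ Q<K, forward
Step 1:
                   M          A          C          D
  init       0.01543      3.108     0.6463    0.01401
  Δ          -0.0151    -0.0151    -0.0151     0.0151
  eq      3.3472e-04      3.093     0.6312    0.02911
  solve Keq expr → x = 0.005032; check Q = 8.8360e+04
Then add 0.02294 M of M.
Step 2:
                   M          A          C          D
  init       0.02327      3.093     0.6312    0.02911
  Δ         -0.02265   -0.02265   -0.02265    0.02265
  eq      6.2195e-04       3.07     0.6086    0.05176
  solve Keq expr → x = 0.007551; check Q = 8.8360e+04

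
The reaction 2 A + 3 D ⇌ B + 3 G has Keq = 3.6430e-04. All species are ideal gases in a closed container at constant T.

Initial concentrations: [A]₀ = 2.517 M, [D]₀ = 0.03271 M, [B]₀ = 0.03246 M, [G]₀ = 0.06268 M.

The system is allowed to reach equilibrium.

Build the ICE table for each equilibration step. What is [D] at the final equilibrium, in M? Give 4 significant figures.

Q₀ = 0.03605 vs Keq = 3.6430e-04 ⇒ Q>K, reverse
Step 1:
                  A         D         B         G
  I           2.517   0.03271   0.03246   0.06268
  C         0.02129   0.03193  -0.01064  -0.03193
  E           2.538   0.06464   0.02182   0.03075
  solve Keq expr → x = -0.01064; check Q = 3.6430e-04

[D]_eq = 0.06464 M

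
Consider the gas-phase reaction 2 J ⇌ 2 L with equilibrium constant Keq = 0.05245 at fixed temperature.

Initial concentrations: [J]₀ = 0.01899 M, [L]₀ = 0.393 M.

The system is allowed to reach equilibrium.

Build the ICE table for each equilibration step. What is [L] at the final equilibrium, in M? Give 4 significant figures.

Q₀ = 428.3 vs Keq = 0.05245 ⇒ Q>K, reverse
Step 1:
                    J           L
  init        0.01899       0.393
  Δ            0.3162     -0.3162
  eq           0.3352     0.07677
  solve Keq expr → x = -0.1581; check Q = 0.05245

[L]_eq = 0.07677 M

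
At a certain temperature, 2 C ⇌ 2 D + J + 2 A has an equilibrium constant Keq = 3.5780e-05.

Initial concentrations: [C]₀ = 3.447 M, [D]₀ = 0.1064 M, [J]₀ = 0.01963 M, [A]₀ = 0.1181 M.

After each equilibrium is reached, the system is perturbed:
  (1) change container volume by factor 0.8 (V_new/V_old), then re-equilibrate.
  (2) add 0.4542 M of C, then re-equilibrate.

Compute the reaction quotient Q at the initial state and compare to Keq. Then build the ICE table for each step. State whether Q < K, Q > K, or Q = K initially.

Q₀ = 2.6087e-07 vs Keq = 3.5780e-05 ⇒ Q<K, forward
Step 1:
                   C          D          J          A
  init         3.447     0.1064    0.01963     0.1181
  Δ          -0.1435     0.1435    0.07175     0.1435
  eq           3.304     0.2499    0.09138     0.2616
  solve Keq expr → x = 0.07175; check Q = 3.5780e-05
Then change container volume by factor 0.8 (V_new/V_old).
Step 2:
                   C          D          J          A
  init         4.129     0.3124     0.1142      0.327
  Δ          0.03612   -0.03612   -0.01806   -0.03612
  eq           4.166     0.2762    0.09616     0.2909
  solve Keq expr → x = -0.01806; check Q = 3.5780e-05
Then add 0.4542 M of C.
Step 3:
                   C          D          J          A
  init          4.62     0.2762    0.09616     0.2909
  Δ          -0.0107     0.0107   0.005349     0.0107
  eq           4.609     0.2869     0.1015     0.3016
  solve Keq expr → x = 0.005349; check Q = 3.5780e-05

Q₀ = 2.6087e-07; Q < K (proceeds forward)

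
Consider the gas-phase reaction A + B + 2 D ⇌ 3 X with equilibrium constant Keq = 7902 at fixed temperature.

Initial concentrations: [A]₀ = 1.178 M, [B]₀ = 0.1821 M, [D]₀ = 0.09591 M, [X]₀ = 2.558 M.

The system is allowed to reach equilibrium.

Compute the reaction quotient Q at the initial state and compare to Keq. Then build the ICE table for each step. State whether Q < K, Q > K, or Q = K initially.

Q₀ = 8482; Q > K (proceeds reverse)

Q₀ = 8482 vs Keq = 7902 ⇒ Q>K, reverse
Step 1:
                    A           B           D           X
  init          1.178      0.1821     0.09591       2.558
  Δ          0.001391    0.001391    0.002782   -0.004173
  eq            1.179      0.1835     0.09869       2.554
  solve Keq expr → x = -0.001391; check Q = 7902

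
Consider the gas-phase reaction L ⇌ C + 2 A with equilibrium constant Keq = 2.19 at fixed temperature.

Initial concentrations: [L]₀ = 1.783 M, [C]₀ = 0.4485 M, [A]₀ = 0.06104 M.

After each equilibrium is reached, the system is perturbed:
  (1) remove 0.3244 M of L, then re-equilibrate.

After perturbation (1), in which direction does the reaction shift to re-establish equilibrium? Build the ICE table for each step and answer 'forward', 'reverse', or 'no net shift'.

Q₀ = 9.3722e-04 vs Keq = 2.19 ⇒ Q<K, forward
Step 1:
                  L         C         A
  Initial     1.783    0.4485   0.06104
  Change    -0.6927    0.6927     1.385
  Equil        1.09     1.141     1.446
  solve Keq expr → x = 0.6927; check Q = 2.19
Then remove 0.3244 M of L.
Step 2:
                  L         C         A
  Initial    0.7659     1.141     1.446
  Change    0.06977  -0.06977   -0.1395
  Equil      0.8357     1.071     1.307
  solve Keq expr → x = -0.06977; check Q = 2.19

Direction: reverse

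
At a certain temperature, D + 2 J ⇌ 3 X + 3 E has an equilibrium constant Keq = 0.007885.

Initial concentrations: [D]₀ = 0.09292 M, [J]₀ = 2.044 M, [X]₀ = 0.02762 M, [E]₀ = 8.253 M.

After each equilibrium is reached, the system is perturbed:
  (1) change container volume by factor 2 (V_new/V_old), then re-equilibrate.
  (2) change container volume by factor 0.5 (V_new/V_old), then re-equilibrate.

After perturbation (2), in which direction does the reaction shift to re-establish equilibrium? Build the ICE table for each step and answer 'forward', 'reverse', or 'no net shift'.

Direction: reverse

Q₀ = 0.03051 vs Keq = 0.007885 ⇒ Q>K, reverse
Step 1:
                    D           J           X           E
  init        0.09292       2.044     0.02762       8.253
  Δ          0.003255     0.00651   -0.009765   -0.009765
  eq          0.09617       2.051     0.01786       8.243
  solve Keq expr → x = -0.003255; check Q = 0.007885
Then change container volume by factor 2 (V_new/V_old).
Step 2:
                    D           J           X           E
  init        0.04809       1.025    0.008928       4.122
  Δ         -0.002824   -0.005647    0.008471    0.008471
  eq          0.04526        1.02      0.0174        4.13
  solve Keq expr → x = 0.002824; check Q = 0.007885
Then change container volume by factor 0.5 (V_new/V_old).
Step 3:
                    D           J           X           E
  init        0.09053       2.039      0.0348        8.26
  Δ          0.005647     0.01129    -0.01694    -0.01694
  eq          0.09617       2.051     0.01786       8.243
  solve Keq expr → x = -0.005647; check Q = 0.007885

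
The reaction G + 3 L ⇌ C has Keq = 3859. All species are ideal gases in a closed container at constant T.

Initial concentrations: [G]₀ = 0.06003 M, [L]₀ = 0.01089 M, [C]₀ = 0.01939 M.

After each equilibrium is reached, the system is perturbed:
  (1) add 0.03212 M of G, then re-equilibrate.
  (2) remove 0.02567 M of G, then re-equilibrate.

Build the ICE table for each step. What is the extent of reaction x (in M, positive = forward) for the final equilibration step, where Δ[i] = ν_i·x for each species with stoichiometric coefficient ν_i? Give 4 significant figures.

x = -8.1192e-04 M

Q₀ = 2.5011e+05 vs Keq = 3859 ⇒ Q>K, reverse
Step 1:
                  G         L         C
  I         0.06003   0.01089   0.01939
  C        0.008059   0.02418 -0.008059
  E         0.06809   0.03507   0.01133
  solve Keq expr → x = -0.008059; check Q = 3859
Then add 0.03212 M of G.
Step 2:
                  G         L         C
  I          0.1002   0.03507   0.01133
  C       -0.001063  -0.00319  0.001063
  E         0.09915   0.03188   0.01239
  solve Keq expr → x = 0.001063; check Q = 3859
Then remove 0.02567 M of G.
Step 3:
                  G         L         C
  I         0.07348   0.03188   0.01239
  C       8.1192e-04  0.002436 -8.1192e-04
  E         0.07429   0.03431   0.01158
  solve Keq expr → x = -8.1192e-04; check Q = 3859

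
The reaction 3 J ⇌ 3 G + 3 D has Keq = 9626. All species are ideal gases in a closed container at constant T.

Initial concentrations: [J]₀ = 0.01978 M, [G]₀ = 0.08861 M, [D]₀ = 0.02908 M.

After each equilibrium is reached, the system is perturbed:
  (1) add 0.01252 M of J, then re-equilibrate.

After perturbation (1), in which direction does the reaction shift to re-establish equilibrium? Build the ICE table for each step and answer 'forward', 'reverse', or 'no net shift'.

Q₀ = 0.002211 vs Keq = 9626 ⇒ Q<K, forward
Step 1:
                    J           G           D
  init        0.01978     0.08861     0.02908
  Δ          -0.01953     0.01953     0.01953
  eq       2.4713e-04      0.1081     0.04861
  solve Keq expr → x = 0.006511; check Q = 9626
Then add 0.01252 M of J.
Step 2:
                    J           G           D
  init        0.01277      0.1081     0.04861
  Δ          -0.01242     0.01242     0.01242
  eq       3.4592e-04      0.1206     0.06103
  solve Keq expr → x = 0.00414; check Q = 9626

Direction: forward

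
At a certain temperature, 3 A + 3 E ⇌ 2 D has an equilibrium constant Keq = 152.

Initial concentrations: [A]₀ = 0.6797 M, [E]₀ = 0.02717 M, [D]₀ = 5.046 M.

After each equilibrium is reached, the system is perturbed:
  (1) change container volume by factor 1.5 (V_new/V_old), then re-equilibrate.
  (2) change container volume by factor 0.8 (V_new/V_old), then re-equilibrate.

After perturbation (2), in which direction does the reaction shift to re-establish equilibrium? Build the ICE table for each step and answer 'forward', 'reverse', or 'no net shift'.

Direction: forward

Q₀ = 4.0427e+06 vs Keq = 152 ⇒ Q>K, reverse
Step 1:
                   A          E          D
  I           0.6797    0.02717      5.046
  C            0.444      0.444     -0.296
  E            1.124     0.4712       4.75
  solve Keq expr → x = -0.148; check Q = 152
Then change container volume by factor 1.5 (V_new/V_old).
Step 2:
                   A          E          D
  I           0.7491     0.3141      3.167
  C           0.1345     0.1345   -0.08966
  E           0.8836     0.4486      3.077
  solve Keq expr → x = -0.04483; check Q = 152
Then change container volume by factor 0.8 (V_new/V_old).
Step 3:
                   A          E          D
  I            1.105     0.5608      3.846
  C          -0.0984    -0.0984     0.0656
  E            1.006     0.4624      3.912
  solve Keq expr → x = 0.0328; check Q = 152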